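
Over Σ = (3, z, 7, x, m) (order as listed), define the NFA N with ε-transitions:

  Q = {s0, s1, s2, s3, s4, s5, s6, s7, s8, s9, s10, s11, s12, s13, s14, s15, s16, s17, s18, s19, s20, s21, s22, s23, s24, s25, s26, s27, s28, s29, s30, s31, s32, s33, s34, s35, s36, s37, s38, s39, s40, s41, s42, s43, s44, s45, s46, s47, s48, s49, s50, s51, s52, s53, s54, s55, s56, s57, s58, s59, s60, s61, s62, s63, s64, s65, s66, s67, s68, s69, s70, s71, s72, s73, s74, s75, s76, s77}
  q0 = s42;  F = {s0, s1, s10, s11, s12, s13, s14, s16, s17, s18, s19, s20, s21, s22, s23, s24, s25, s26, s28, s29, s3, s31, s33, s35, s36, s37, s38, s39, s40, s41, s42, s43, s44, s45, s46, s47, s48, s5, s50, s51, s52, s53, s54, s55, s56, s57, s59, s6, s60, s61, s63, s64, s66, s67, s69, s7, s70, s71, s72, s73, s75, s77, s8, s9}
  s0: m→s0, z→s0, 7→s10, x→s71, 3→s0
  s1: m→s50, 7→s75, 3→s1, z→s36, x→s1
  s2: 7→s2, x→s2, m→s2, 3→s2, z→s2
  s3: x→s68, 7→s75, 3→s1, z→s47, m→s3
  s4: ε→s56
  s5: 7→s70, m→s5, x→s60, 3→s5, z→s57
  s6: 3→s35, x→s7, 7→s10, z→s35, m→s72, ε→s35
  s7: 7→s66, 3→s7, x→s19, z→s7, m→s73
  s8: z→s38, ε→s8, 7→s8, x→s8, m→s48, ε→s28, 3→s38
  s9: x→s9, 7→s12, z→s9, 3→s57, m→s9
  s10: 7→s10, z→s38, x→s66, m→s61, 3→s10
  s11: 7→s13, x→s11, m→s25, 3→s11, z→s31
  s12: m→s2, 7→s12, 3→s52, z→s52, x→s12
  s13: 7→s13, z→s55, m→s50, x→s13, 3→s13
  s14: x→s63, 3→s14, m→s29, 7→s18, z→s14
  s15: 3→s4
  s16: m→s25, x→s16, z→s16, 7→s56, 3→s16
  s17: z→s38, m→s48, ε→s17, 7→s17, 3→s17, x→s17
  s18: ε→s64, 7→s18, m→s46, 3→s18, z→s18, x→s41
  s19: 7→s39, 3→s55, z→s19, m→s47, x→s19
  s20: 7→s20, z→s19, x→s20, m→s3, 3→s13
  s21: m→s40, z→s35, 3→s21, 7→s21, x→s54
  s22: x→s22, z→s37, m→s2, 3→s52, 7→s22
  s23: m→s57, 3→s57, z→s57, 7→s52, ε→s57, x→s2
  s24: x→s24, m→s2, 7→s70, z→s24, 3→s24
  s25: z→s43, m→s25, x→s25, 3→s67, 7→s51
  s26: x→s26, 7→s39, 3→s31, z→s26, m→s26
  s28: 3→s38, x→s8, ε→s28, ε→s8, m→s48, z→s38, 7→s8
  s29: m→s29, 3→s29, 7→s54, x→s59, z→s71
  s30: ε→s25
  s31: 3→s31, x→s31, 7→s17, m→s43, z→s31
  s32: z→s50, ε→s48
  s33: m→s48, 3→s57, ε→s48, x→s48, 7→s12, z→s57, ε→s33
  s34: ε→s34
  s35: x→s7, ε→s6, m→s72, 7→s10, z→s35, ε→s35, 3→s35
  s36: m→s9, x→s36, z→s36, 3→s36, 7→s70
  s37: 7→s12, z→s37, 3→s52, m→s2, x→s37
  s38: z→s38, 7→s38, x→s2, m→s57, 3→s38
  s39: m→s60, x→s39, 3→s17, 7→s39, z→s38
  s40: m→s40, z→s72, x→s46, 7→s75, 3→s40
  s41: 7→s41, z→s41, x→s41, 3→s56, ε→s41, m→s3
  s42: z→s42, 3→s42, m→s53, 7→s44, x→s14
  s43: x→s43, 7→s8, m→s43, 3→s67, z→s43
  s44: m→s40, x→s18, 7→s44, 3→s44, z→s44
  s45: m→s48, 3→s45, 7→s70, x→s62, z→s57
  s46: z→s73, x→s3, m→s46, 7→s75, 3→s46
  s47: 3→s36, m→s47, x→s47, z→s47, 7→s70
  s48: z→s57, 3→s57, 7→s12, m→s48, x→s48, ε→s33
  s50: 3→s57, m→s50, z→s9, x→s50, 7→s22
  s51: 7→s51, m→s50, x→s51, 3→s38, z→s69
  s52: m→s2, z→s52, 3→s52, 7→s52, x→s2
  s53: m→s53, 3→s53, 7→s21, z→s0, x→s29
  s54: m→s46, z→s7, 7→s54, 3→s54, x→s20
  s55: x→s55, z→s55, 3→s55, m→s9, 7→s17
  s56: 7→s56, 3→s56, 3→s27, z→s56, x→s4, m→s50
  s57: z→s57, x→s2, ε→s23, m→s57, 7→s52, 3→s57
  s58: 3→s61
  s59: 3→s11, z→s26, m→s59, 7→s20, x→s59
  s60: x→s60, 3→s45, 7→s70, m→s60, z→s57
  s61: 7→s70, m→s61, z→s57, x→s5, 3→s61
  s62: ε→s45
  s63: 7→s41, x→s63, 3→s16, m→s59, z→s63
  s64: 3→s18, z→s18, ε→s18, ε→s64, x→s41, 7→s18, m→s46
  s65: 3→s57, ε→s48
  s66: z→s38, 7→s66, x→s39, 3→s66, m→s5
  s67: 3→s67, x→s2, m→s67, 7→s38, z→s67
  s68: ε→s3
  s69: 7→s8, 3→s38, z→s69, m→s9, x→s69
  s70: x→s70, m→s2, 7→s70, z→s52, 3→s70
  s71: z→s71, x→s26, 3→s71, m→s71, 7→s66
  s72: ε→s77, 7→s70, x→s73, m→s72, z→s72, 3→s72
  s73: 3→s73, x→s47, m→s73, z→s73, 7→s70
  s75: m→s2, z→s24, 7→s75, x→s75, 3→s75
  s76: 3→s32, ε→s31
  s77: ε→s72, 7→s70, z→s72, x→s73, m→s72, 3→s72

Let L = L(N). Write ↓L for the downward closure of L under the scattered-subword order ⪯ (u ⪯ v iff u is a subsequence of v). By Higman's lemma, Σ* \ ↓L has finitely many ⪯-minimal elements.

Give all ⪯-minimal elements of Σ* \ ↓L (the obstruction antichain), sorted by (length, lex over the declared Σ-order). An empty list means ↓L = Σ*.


|Q|=78, |F|=64, |δ|=358 (27 ε).
min D↑ (59 st, q0=0, F={25}): 0:3→0,z→0,7→1,x→2,m→3 1:3→1,z→1,7→1,x→4,m→5 2:3→2,z→2,7→4,x→6,m→7 3:3→3,z→8,7→9,x→7,m→3 4:3→4,z→4,7→4,x→10,m→11 5:3→5,z→12,7→13,x→11,m→5 6:3→14,z→6,7→10,x→6,m→15 7:3→7,z→16,7→17,x→15,m→7 8:3→8,z→8,7→18,x→16,m→8 9:3→9,z→19,7→9,x→17,m→5 10:3→20,z→10,7→10,x→10,m→21 11:3→11,z→22,7→13,x→21,m→11 12:3→12,z→12,7→23,x→22,m→12 13:3→13,z→24,7→13,x→13,m→25 14:3→14,z→14,7→20,x→14,m→26 15:3→27,z→28,7→29,x→15,m→15 16:3→16,z→16,7→30,x→28,m→16 17:3→17,z→31,7→17,x→29,m→11 18:3→18,z→32,7→18,x→30,m→33 19:3→19,z→19,7→18,x→31,m→12 20:3→20,z→20,7→20,x→20,m→34 21:3→35,z→36,7→13,x→21,m→21 22:3→22,z→22,7→23,x→36,m→22 23:3→23,z→37,7→23,x→23,m→25 24:3→24,z→24,7→23,x→24,m→25 25:3→25,z→25,7→25,x→25,m→25 26:3→38,z→39,7→40,x→26,m→26 27:3→27,z→41,7→42,x→27,m→26 28:3→41,z→28,7→43,x→28,m→28 29:3→42,z→44,7→29,x→29,m→21 30:3→30,z→32,7→30,x→43,m→45 31:3→31,z→31,7→30,x→44,m→22 32:3→32,z→32,7→32,x→25,m→46 33:3→33,z→46,7→23,x→45,m→33 34:3→46,z→47,7→48,x→34,m→34 35:3→35,z→49,7→13,x→35,m→34 36:3→49,z→36,7→23,x→36,m→36 37:3→37,z→37,7→37,x→25,m→25 38:3→38,z→38,7→32,x→25,m→38 39:3→38,z→39,7→50,x→39,m→39 40:3→32,z→51,7→40,x→40,m→34 41:3→41,z→41,7→52,x→41,m→39 42:3→42,z→53,7→42,x→42,m→34 43:3→52,z→32,7→43,x→43,m→54 44:3→53,z→44,7→43,x→44,m→36 45:3→45,z→46,7→23,x→54,m→45 46:3→46,z→46,7→37,x→25,m→46 47:3→46,z→47,7→55,x→47,m→47 48:3→37,z→56,7→48,x→48,m→25 49:3→49,z→49,7→23,x→49,m→47 50:3→32,z→32,7→50,x→50,m→57 51:3→32,z→51,7→50,x→51,m→47 52:3→52,z→32,7→52,x→52,m→57 53:3→53,z→53,7→52,x→53,m→47 54:3→58,z→46,7→23,x→54,m→54 55:3→37,z→37,7→55,x→55,m→25 56:3→37,z→56,7→55,x→56,m→25 57:3→46,z→46,7→55,x→57,m→57 58:3→58,z→46,7→23,x→58,m→57 (ε-aug+det+¬).
'7m7m': N↓-sim [69, 54, 29, 8, 1] end={s2} ∉↓L; 4/4 del acc.
'mz7zx': run [69, 58, 40, 20, 5, 1] end={s2} — reject; 5/5 deletions ∈↓L.
'xx3m3x': |S_i|=[69, 57, 46, 35, 19, 6, 1] end={s2} ∉↓L; 6/6 single-dels accept.
3 words, ⪯-incomp.

Antichain: [7m7m, mz7zx, xx3m3x].


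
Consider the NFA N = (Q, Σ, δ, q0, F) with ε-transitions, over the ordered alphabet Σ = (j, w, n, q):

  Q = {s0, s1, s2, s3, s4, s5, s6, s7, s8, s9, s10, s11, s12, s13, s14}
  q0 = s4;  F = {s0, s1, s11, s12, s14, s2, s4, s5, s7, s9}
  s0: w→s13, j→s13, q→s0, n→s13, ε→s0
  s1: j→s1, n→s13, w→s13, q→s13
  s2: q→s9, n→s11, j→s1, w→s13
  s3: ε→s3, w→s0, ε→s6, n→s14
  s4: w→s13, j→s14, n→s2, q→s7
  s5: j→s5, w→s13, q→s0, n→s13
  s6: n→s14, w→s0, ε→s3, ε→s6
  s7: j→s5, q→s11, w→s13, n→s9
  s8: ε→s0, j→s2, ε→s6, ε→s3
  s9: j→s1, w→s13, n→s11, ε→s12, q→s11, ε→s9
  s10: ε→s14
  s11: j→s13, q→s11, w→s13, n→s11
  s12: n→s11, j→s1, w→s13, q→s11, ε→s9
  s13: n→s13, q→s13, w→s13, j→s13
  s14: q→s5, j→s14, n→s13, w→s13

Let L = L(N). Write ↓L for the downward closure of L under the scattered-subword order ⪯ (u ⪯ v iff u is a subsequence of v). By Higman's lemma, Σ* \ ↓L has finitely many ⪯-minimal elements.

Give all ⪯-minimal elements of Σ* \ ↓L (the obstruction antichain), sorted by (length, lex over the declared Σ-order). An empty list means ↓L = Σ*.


Antichain: [w, jn, njq, nnj, qqj].

|Q|=15, |F|=10, |δ|=61 (12 ε).
min D↑ (10 st, q0=0, F={2}): 0:j→1,w→2,n→3,q→4 1:j→1,w→2,n→2,q→5 2:j→2,w→2,n→2,q→2 3:j→6,w→2,n→7,q→8 4:j→5,w→2,n→8,q→7 5:j→5,w→2,n→2,q→9 6:j→6,w→2,n→2,q→2 7:j→2,w→2,n→7,q→7 8:j→6,w→2,n→7,q→7 9:j→2,w→2,n→2,q→9 (ε-aug+det+¬).
'w': N↓-sim [11, 1] end={s13} rej; 1/1 deletions ∈↓L.
'jn': N↓-sim [11, 5, 1] end={s13} rej; 2/2 del acc.
'njq': N↓-sim [11, 6, 2, 1] end={s13} rej; 3/3 deletions ∈↓L.
'nnj': run [11, 6, 2, 1] end={s13} ∉↓L; 3/3 deletions ∈↓L.
'qqj': run [11, 8, 3, 1] end={s13} rej; 3/3 deletions ∈↓L.
5 minimals (antichain).


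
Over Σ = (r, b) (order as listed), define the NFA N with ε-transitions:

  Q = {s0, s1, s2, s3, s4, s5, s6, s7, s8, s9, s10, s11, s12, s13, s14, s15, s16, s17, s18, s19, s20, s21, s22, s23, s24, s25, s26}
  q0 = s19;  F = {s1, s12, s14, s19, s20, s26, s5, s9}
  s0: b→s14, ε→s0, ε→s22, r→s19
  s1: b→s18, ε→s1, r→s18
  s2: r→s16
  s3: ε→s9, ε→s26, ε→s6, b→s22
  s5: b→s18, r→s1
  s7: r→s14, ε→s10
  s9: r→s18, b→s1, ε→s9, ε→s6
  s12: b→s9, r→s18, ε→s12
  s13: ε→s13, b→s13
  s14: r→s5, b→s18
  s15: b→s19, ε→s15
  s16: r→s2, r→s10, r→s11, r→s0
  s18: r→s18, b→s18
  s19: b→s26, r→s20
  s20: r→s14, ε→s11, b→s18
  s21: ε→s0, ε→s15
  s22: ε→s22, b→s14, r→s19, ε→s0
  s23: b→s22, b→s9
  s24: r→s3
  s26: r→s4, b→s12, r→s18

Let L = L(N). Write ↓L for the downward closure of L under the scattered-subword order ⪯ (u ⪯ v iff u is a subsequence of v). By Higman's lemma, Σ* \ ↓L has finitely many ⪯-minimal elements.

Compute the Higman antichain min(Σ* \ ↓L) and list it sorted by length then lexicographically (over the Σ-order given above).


|Q|=27, |F|=8, |δ|=52 (17 ε).
min D↑ (9 st, q0=0, F={4}): 0:r→1,b→2 1:r→3,b→4 2:r→4,b→5 3:r→6,b→4 4:r→4,b→4 5:r→4,b→7 6:r→8,b→4 7:r→4,b→8 8:r→4,b→4.
'rb': N↓-sim [12, 7, 1] end={s18} rej; 2/2 del acc.
'br': |S_i|=[12, 7, 2] end={s18,s4} — reject; 2/2 single-dels accept.
'rrrrr': run [12, 7, 4, 3, 2, 1] end={s18} — reject; 5/5 del acc.
'bbbbb': |S_i|=[12, 7, 5, 4, 2, 1] end={s18} — reject; 5/5 single-dels accept.
4 minimals (antichain).

Antichain: [rb, br, rrrrr, bbbbb].


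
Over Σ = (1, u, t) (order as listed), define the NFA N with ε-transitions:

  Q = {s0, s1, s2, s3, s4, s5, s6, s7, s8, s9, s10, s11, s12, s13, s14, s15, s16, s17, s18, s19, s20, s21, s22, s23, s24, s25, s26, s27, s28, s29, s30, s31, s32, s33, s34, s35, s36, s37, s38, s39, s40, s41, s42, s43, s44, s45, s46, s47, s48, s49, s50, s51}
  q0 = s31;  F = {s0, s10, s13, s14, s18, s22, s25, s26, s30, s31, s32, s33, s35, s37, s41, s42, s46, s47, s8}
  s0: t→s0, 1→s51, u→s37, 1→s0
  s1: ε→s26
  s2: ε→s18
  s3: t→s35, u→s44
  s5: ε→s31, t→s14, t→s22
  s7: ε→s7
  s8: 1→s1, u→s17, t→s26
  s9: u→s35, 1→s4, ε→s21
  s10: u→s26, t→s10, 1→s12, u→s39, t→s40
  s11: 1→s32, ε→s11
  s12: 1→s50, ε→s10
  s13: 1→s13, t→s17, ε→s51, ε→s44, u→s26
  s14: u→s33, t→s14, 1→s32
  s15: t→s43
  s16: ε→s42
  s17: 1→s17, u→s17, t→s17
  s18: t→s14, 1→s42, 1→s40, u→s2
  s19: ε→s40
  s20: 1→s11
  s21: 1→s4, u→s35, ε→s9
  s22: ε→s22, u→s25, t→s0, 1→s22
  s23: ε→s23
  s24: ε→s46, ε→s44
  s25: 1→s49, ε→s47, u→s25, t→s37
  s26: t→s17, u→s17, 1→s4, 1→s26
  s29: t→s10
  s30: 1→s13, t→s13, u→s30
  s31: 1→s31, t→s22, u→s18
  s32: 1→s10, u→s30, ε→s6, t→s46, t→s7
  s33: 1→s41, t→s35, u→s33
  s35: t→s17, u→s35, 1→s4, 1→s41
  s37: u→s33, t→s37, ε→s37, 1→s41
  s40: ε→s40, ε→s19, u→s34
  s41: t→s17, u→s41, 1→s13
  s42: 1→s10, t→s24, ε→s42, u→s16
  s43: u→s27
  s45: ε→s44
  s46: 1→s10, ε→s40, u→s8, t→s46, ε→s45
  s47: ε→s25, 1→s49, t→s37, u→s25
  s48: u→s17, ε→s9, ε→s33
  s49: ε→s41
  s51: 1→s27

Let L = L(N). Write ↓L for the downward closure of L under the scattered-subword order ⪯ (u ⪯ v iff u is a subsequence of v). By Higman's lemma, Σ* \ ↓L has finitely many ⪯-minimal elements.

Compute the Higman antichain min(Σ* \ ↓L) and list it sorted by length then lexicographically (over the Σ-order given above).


Antichain: [tu1t, u11uu, u11ut, u1tuu, ututt, ttuutt].

|Q|=52, |F|=19, |δ|=113 (29 ε).
min D↑ (19 st, q0=0, F={18}): 0:1→0,u→1,t→2 1:1→3,u→1,t→4 2:1→2,u→5,t→6 3:1→7,u→3,t→8 4:1→9,u→10,t→4 5:1→11,u→5,t→12 6:1→6,u→12,t→6 7:1→7,u→13,t→7 8:1→7,u→14,t→8 9:1→7,u→15,t→8 10:1→11,u→10,t→16 11:1→17,u→11,t→18 12:1→11,u→10,t→12 13:1→13,u→18,t→18 14:1→13,u→18,t→13 15:1→17,u→15,t→17 16:1→11,u→16,t→18 17:1→17,u→13,t→18 18:1→18,u→18,t→18.
'tu1t': N↓-sim [38, 33, 19, 10, 1] end={s17} rej; 4/4 deletions ∈↓L.
'u11uu': |S_i|=[38, 35, 27, 15, 5, 1] end={s17} ∉↓L; 5/5 single-dels accept.
'u11ut': run [38, 35, 27, 15, 5, 1] end={s17} — reject; 5/5 del acc.
'u1tuu': run [38, 35, 27, 20, 7, 1] end={s17} ∉↓L; 5/5 single-dels accept.
'ututt': |S_i|=[38, 35, 28, 15, 9, 1] end={s17} rej; 5/5 single-dels accept.
'ttuutt': run [38, 33, 28, 16, 11, 9, 1] end={s17} — reject; 6/6 single-dels accept.
6 minimals (antichain).


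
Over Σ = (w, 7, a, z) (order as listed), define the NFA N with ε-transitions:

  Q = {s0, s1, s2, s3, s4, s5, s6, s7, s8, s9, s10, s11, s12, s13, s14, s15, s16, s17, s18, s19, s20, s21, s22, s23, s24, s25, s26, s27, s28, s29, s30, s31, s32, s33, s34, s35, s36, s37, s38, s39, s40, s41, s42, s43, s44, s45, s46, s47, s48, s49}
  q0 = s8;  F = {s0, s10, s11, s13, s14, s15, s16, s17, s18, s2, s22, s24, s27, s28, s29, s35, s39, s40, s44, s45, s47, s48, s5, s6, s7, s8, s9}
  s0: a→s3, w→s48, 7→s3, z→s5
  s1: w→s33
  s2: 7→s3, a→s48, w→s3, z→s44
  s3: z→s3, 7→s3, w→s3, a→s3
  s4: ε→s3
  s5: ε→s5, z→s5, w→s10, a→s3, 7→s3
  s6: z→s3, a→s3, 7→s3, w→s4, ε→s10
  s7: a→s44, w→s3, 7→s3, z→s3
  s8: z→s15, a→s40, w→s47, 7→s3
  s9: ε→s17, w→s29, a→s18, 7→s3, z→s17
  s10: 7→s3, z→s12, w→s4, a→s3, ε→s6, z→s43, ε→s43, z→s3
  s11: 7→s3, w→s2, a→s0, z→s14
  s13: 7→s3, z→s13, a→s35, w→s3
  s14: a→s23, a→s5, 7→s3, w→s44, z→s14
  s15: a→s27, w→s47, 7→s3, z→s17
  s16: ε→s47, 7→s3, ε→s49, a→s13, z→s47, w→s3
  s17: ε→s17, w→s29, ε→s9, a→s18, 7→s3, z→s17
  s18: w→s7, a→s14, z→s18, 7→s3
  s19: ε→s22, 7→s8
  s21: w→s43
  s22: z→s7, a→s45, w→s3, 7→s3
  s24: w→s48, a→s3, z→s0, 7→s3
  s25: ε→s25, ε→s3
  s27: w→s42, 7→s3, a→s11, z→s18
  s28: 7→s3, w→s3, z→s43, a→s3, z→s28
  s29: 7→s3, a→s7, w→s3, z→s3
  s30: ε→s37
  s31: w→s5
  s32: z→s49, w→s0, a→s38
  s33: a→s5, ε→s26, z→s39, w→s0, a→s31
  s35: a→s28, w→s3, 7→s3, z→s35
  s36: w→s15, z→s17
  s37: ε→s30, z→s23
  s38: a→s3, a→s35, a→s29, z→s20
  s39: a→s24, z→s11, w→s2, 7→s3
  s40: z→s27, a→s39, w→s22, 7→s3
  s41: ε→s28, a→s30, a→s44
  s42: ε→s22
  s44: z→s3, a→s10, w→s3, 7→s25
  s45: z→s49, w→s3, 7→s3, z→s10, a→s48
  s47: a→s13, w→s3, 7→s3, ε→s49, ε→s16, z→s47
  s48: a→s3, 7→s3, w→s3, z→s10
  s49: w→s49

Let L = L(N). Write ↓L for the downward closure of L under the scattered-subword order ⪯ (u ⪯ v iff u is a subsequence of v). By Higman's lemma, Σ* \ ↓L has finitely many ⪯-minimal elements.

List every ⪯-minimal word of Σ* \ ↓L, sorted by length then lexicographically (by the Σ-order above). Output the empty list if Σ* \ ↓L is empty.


A = [7, ww, awzz, aaaa, zzwz, awaza].

|Q|=50, |F|=27, |δ|=158 (20 ε).
min D↑ (25 st, q0=0, F={2}): 0:w→1,7→2,a→3,z→4 1:w→2,7→2,a→5,z→1 2:w→2,7→2,a→2,z→2 3:w→6,7→2,a→7,z→8 4:w→1,7→2,a→8,z→9 5:w→2,7→2,a→10,z→5 6:w→2,7→2,a→11,z→12 7:w→13,7→2,a→14,z→15 8:w→6,7→2,a→15,z→16 9:w→17,7→2,a→16,z→9 10:w→2,7→2,a→18,z→10 11:w→2,7→2,a→19,z→20 12:w→2,7→2,a→21,z→2 13:w→2,7→2,a→19,z→21 14:w→19,7→2,a→2,z→22 15:w→13,7→2,a→22,z→23 16:w→12,7→2,a→23,z→16 17:w→2,7→2,a→12,z→2 18:w→2,7→2,a→2,z→18 19:w→2,7→2,a→2,z→20 20:w→2,7→2,a→2,z→2 21:w→2,7→2,a→20,z→2 22:w→19,7→2,a→2,z→24 23:w→21,7→2,a→24,z→23 24:w→20,7→2,a→2,z→24 (ε-aug+det+¬).
'7': run [35, 2] end={s25,s3} — reject; 1/1 del acc.
'ww': run [35, 21, 3] end={s3,s4,s49} rej; 2/2 deletions ∈↓L.
'awzz': N↓-sim [35, 28, 15, 10, 3] end={s12,s3,s43} ∉↓L; 4/4 deletions ∈↓L.
'aaaa': run [35, 28, 21, 12, 1] end={s3} ∉↓L; 4/4 single-dels accept.
'zzwz': N↓-sim [35, 31, 22, 11, 3] end={s12,s3,s43} rej; 4/4 deletions ∈↓L.
'awaza': run [35, 28, 15, 11, 7, 1] end={s3} ∉↓L; 5/5 deletions ∈↓L.
6 obstructions.


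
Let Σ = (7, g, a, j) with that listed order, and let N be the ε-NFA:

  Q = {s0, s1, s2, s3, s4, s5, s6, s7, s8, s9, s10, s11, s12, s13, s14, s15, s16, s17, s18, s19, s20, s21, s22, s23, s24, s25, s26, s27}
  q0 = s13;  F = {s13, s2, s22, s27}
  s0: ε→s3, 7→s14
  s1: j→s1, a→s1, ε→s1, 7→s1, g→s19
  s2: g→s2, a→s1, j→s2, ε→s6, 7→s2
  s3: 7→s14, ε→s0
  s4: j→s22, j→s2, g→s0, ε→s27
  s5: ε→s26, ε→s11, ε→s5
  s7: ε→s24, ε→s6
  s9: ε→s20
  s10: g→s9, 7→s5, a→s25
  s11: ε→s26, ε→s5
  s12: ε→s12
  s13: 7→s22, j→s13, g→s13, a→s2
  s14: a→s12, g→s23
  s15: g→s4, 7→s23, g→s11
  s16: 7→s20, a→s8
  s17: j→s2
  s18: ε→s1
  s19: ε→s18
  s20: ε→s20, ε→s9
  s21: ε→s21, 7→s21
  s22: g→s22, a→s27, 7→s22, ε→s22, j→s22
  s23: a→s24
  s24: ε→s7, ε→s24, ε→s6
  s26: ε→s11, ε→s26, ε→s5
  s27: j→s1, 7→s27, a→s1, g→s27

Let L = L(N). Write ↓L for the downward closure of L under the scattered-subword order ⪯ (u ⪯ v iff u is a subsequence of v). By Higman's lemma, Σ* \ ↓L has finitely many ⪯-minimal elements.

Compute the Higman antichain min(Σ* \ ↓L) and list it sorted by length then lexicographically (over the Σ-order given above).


Antichain: [aa, 7aj].

|Q|=28, |F|=4, |δ|=64 (26 ε).
min D↑ (5 st, q0=0, F={4}): 0:7→1,g→0,a→2,j→0 1:7→1,g→1,a→3,j→1 2:7→2,g→2,a→4,j→2 3:7→3,g→3,a→4,j→4 4:7→4,g→4,a→4,j→4.
'aa': run [8, 6, 3] end={s1,s18,s19} ∉↓L; 2/2 del acc.
'7aj': N↓-sim [8, 7, 4, 3] end={s1,s18,s19} ∉↓L; 3/3 del acc.
2 minimals (antichain).


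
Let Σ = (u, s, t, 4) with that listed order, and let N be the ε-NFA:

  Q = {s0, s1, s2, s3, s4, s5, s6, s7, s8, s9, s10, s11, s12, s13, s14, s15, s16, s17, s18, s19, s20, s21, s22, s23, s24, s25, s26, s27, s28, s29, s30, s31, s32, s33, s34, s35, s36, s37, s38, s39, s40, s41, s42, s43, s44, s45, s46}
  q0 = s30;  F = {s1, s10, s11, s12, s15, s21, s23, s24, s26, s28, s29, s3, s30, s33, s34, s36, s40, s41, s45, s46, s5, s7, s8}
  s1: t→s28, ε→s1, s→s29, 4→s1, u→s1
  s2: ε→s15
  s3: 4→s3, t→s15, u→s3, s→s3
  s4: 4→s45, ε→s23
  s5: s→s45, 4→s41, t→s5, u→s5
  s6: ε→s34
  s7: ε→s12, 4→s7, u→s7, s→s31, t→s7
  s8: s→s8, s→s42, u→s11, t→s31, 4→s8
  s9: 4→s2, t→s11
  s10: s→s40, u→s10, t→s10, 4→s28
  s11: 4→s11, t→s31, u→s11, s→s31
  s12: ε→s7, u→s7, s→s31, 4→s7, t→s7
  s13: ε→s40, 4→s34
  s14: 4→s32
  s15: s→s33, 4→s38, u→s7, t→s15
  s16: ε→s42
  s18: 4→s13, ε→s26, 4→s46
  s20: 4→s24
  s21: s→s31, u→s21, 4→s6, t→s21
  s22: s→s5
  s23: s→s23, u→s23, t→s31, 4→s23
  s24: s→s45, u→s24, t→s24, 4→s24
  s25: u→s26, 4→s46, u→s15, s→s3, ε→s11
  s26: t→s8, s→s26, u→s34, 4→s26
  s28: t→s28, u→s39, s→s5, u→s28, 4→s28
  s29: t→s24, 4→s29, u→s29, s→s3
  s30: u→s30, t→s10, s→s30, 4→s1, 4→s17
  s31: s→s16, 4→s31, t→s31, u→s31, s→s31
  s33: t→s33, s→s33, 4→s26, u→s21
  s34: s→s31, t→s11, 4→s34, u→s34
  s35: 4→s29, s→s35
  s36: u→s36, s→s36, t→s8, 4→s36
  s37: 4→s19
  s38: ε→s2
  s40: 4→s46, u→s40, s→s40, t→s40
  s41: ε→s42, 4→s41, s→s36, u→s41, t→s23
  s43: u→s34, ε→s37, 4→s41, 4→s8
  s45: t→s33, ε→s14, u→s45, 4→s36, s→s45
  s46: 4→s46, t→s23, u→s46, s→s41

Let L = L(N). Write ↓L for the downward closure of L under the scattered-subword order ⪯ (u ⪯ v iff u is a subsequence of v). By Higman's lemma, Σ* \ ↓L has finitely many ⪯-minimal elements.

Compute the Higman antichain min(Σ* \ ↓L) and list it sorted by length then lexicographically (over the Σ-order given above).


min(Σ*\↓L) = [ts4tt, 4sstus].

|Q|=47, |F|=23, |δ|=133 (14 ε).
min D↑ (23 st, q0=0, F={15}): 0:u→0,s→0,t→1,4→2 1:u→1,s→3,t→1,4→4 2:u→2,s→5,t→4,4→2 3:u→3,s→3,t→3,4→6 4:u→4,s→7,t→4,4→4 5:u→5,s→8,t→9,4→5 6:u→6,s→10,t→11,4→6 7:u→7,s→12,t→7,4→10 8:u→8,s→8,t→13,4→8 9:u→9,s→12,t→9,4→9 10:u→10,s→14,t→11,4→10 11:u→11,s→11,t→15,4→11 12:u→12,s→12,t→16,4→14 13:u→17,s→16,t→13,4→13 14:u→14,s→14,t→18,4→14 15:u→15,s→15,t→15,4→15 16:u→19,s→16,t→16,4→20 17:u→17,s→15,t→17,4→17 18:u→21,s→18,t→15,4→18 19:u→19,s→15,t→19,4→22 20:u→22,s→20,t→18,4→20 21:u→21,s→15,t→15,4→21 22:u→22,s→15,t→21,4→22 (ε-aug+det+¬).
'ts4tt': |S_i|=[33, 28, 19, 13, 6, 3] end={s16,s31,s42} ∉↓L; 5/5 deletions ∈↓L.
'4sstus': |S_i|=[33, 30, 25, 21, 15, 9, 3] end={s16,s31,s42} rej; 6/6 deletions ∈↓L.
2 minimals (antichain).


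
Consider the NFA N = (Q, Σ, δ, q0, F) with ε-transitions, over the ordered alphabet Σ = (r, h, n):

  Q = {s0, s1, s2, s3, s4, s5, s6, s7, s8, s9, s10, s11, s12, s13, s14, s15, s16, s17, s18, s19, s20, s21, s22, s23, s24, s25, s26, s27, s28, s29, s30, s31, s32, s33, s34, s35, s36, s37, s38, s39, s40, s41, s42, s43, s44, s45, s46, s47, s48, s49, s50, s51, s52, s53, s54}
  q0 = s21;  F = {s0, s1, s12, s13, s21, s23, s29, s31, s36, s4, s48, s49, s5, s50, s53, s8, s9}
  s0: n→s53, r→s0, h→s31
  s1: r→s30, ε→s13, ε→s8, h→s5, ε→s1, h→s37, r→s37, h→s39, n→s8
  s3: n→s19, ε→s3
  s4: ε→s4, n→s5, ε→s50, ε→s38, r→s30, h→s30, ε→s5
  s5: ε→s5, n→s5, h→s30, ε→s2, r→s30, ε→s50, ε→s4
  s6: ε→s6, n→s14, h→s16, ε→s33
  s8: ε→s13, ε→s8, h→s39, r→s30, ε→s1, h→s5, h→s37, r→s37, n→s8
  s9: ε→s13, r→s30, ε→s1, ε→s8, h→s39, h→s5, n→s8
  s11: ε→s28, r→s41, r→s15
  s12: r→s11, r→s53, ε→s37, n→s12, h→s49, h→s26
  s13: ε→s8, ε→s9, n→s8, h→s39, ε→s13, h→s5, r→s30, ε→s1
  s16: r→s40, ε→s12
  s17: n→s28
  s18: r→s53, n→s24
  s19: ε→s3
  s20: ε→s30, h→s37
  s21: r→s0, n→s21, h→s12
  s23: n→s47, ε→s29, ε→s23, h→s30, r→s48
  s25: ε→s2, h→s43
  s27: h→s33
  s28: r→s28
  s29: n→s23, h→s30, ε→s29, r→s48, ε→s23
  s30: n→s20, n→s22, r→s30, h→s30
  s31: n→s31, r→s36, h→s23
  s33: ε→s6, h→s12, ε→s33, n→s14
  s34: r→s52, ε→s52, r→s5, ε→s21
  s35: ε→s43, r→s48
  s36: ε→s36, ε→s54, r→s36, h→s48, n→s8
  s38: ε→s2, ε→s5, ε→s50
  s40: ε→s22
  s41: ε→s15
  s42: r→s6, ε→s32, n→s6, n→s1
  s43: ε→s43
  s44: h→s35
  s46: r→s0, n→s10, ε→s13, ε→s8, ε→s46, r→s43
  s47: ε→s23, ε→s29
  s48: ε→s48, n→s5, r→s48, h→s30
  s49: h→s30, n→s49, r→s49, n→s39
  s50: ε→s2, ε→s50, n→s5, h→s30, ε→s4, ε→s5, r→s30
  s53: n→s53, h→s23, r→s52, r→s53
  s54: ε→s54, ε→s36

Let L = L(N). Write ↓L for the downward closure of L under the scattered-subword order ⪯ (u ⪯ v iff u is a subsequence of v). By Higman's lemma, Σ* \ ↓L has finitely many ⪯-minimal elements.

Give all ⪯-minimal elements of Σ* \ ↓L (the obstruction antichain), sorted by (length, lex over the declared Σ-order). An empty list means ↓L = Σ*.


Antichain: [hhh, rnhh, rhrnr].

|Q|=55, |F|=17, |δ|=152 (60 ε).
min D↑ (12 st, q0=0, F={8}): 0:r→1,h→2,n→0 1:r→1,h→3,n→4 2:r→4,h→5,n→2 3:r→6,h→7,n→3 4:r→4,h→7,n→4 5:r→5,h→8,n→5 6:r→6,h→9,n→10 7:r→9,h→8,n→7 8:r→8,h→8,n→8 9:r→9,h→8,n→11 10:r→8,h→11,n→10 11:r→8,h→8,n→11 [Hopcroft].
'hhh': N↓-sim [32, 30, 16, 4] end={s20,s22,s30,s37} — reject; 3/3 single-dels accept.
'rnhh': run [32, 29, 24, 14, 4] end={s20,s22,s30,s37} ∉↓L; 4/4 del acc.
'rhrnr': run [32, 29, 21, 17, 14, 4] end={s20,s22,s30,s37} — reject; 5/5 single-dels accept.
3 words, ⪯-incomp.


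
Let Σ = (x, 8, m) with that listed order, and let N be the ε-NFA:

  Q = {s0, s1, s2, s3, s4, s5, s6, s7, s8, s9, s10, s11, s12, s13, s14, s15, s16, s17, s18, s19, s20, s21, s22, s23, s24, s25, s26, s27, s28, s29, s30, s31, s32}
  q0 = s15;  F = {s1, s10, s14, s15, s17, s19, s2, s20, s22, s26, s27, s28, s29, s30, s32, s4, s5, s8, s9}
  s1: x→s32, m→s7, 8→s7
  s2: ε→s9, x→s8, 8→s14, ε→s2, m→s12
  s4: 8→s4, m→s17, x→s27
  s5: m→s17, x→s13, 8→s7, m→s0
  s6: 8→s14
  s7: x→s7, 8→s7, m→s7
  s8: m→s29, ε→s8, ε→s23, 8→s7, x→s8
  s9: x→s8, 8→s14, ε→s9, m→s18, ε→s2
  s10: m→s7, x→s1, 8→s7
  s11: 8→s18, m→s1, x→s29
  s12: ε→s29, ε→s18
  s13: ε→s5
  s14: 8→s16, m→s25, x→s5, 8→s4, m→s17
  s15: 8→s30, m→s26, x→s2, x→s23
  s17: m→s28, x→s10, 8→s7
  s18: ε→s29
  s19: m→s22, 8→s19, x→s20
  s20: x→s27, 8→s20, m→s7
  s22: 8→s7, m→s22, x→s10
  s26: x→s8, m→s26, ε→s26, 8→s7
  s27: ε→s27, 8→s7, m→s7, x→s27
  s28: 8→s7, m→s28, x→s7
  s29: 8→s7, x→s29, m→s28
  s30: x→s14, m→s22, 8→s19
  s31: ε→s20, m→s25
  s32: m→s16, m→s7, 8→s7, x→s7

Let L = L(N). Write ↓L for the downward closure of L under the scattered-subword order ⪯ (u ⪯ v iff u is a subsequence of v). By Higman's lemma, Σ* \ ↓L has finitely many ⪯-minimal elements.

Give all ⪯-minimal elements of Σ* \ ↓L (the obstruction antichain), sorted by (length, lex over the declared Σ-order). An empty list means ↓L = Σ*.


|Q|=33, |F|=19, |δ|=83 (13 ε).
min D↑ (19 st, q0=0, F={9}): 0:x→1,8→2,m→3 1:x→4,8→5,m→6 2:x→5,8→7,m→8 3:x→4,8→9,m→3 4:x→4,8→9,m→6 5:x→10,8→11,m→12 6:x→6,8→9,m→13 7:x→14,8→7,m→8 8:x→15,8→9,m→8 9:x→9,8→9,m→9 10:x→10,8→9,m→12 11:x→16,8→11,m→12 12:x→15,8→9,m→13 13:x→9,8→9,m→13 14:x→16,8→14,m→9 15:x→17,8→9,m→9 16:x→16,8→9,m→9 17:x→18,8→9,m→9 18:x→9,8→9,m→9.
'm8': run [27, 16, 1] end={s7} rej; 2/2 del acc.
'xx8': N↓-sim [27, 22, 14, 1] end={s7} — reject; 3/3 single-dels accept.
'xmmx': N↓-sim [27, 22, 12, 3, 1] end={s7} — reject; 4/4 single-dels accept.
'88xm': run [27, 18, 12, 7, 2] end={s16,s7} — reject; 4/4 single-dels accept.
'8mxm': N↓-sim [27, 18, 10, 5, 2] end={s16,s7} — reject; 4/4 deletions ∈↓L.
'8mxxxx': |S_i|=[27, 18, 10, 5, 4, 3, 1] end={s7} rej; 6/6 deletions ∈↓L.
6 minimals (antichain).

A = [m8, xx8, xmmx, 88xm, 8mxm, 8mxxxx].


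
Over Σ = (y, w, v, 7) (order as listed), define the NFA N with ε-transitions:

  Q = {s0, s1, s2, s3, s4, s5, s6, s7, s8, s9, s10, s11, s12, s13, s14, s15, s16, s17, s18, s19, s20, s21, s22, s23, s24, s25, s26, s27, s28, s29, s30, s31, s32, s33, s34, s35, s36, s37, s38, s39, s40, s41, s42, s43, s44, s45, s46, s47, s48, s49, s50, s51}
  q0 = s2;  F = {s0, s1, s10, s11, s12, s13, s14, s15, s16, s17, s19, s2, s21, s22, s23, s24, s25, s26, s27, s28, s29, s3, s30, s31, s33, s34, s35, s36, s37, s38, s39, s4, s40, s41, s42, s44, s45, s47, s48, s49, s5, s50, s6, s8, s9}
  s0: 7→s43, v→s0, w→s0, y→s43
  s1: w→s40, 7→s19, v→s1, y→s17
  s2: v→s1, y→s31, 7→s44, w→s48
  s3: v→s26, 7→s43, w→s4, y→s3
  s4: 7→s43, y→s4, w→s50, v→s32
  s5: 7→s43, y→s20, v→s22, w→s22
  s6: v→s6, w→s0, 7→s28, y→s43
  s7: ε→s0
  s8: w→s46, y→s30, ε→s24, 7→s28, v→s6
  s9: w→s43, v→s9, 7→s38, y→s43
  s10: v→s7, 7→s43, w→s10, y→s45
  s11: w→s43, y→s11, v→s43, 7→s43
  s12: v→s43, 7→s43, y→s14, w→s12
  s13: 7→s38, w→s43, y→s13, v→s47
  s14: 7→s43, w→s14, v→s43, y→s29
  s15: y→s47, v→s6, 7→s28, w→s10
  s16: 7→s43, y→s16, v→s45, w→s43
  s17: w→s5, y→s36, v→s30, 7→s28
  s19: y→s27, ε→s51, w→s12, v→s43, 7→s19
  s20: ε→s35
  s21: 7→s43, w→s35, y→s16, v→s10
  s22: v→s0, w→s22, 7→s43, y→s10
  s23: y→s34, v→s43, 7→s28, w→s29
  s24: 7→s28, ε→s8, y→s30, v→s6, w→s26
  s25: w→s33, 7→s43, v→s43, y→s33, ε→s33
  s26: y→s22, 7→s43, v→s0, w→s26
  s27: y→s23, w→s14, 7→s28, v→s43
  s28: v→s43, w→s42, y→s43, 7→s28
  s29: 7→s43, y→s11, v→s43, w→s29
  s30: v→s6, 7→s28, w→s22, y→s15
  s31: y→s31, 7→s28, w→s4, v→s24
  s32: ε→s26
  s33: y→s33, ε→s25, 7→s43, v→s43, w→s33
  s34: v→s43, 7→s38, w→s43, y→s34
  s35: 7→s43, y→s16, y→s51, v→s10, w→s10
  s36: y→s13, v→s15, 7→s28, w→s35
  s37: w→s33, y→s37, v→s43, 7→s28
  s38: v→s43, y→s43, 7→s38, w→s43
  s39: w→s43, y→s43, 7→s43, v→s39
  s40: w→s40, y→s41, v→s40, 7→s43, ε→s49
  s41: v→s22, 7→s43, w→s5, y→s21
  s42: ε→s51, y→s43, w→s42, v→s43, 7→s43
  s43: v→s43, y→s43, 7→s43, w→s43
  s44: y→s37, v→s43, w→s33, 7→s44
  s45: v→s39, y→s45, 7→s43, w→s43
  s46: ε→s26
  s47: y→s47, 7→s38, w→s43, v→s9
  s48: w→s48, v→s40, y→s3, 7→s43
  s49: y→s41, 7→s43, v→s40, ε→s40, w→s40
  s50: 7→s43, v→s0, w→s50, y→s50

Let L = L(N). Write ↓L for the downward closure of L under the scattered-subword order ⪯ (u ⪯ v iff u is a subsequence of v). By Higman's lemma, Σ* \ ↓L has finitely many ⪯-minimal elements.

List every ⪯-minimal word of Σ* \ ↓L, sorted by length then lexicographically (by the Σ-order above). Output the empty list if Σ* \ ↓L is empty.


Antichain: [w7, 7v, y7y, yvvy, ywwvy, vyyyw].

|Q|=52, |F|=45, |δ|=197 (12 ε).
min D↑ (43 st, q0=0, F={10}): 0:y→1,w→2,v→3,7→4 1:y→1,w→5,v→6,7→7 2:y→8,w→2,v→9,7→10 3:y→11,w→9,v→3,7→12 4:y→13,w→14,v→10,7→4 5:y→5,w→15,v→16,7→10 6:y→17,w→16,v→18,7→7 7:y→10,w→19,v→10,7→7 8:y→8,w→5,v→16,7→10 9:y→20,w→9,v→9,7→10 10:y→10,w→10,v→10,7→10 11:y→21,w→22,v→17,7→7 12:y→23,w→24,v→10,7→12 13:y→13,w→14,v→10,7→7 14:y→14,w→14,v→10,7→10 15:y→15,w→15,v→25,7→10 16:y→26,w→16,v→25,7→10 17:y→27,w→26,v→18,7→7 18:y→10,w→25,v→18,7→7 19:y→10,w→19,v→10,7→10 20:y→28,w→22,v→26,7→10 21:y→29,w→30,v→27,7→7 22:y→30,w→26,v→26,7→10 23:y→31,w→32,v→10,7→7 24:y→32,w→24,v→10,7→10 25:y→10,w→25,v→25,7→10 26:y→33,w→26,v→25,7→10 27:y→34,w→33,v→18,7→7 28:y→35,w→30,v→33,7→10 29:y→29,w→10,v→34,7→36 30:y→35,w→33,v→33,7→10 31:y→37,w→38,v→10,7→7 32:y→38,w→32,v→10,7→10 33:y→39,w→33,v→25,7→10 34:y→34,w→10,v→40,7→36 35:y→35,w→10,v→39,7→10 36:y→10,w→10,v→10,7→36 37:y→37,w→10,v→10,7→36 38:y→41,w→38,v→10,7→10 39:y→39,w→10,v→42,7→10 40:y→10,w→10,v→40,7→36 41:y→41,w→10,v→10,7→10 42:y→10,w→10,v→42,7→10 (ε-aug+det+¬).
'w7': |S_i|=[51, 30, 1] end={s43} — reject; 2/2 single-dels accept.
'7v': N↓-sim [51, 17, 1] end={s43} rej; 2/2 deletions ∈↓L.
'y7y': |S_i|=[51, 43, 5, 1] end={s43} — reject; 3/3 single-dels accept.
'yvvy': run [51, 43, 21, 10, 1] end={s43} ∉↓L; 4/4 del acc.
'ywwvy': N↓-sim [51, 43, 23, 16, 4, 1] end={s43} — reject; 5/5 deletions ∈↓L.
'vyyyw': N↓-sim [51, 41, 31, 24, 11, 1] end={s43} — reject; 5/5 deletions ∈↓L.
6 obstructions.


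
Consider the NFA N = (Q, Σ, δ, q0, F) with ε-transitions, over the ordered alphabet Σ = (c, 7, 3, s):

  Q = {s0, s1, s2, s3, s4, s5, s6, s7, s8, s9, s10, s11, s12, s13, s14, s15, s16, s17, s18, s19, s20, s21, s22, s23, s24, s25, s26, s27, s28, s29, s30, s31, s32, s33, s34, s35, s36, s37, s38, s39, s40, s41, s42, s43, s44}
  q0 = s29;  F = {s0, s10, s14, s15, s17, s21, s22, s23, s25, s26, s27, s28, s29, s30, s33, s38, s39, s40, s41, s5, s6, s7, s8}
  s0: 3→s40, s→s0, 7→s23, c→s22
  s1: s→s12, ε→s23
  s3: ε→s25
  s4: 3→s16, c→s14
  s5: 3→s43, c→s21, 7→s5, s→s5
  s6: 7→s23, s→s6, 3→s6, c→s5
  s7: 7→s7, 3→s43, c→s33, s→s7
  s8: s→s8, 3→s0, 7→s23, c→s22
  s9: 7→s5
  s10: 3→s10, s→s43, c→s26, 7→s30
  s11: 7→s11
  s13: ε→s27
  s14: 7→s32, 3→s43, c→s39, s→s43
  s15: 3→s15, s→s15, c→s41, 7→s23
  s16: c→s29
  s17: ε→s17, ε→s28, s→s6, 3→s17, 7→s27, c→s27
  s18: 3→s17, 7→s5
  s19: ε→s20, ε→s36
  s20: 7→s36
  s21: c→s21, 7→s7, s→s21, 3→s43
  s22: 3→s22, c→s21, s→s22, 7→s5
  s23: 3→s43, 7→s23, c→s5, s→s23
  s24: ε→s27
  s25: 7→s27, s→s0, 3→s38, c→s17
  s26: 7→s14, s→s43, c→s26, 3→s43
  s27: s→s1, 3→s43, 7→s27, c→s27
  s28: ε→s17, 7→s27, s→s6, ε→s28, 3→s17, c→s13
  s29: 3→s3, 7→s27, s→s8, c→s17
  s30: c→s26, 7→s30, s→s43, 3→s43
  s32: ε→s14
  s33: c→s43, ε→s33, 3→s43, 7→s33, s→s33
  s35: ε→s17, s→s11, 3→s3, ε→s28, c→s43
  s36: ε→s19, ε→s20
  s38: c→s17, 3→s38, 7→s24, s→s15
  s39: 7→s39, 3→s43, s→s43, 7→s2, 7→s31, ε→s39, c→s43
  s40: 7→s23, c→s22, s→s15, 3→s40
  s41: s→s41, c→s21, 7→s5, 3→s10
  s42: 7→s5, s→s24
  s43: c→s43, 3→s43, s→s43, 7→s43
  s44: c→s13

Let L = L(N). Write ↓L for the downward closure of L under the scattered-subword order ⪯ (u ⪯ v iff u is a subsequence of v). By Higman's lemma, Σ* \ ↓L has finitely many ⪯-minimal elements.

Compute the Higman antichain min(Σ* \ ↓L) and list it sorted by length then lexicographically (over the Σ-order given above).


Antichain: [73, cc3, 33sc3s, scc7cc].

|Q|=45, |F|=23, |δ|=130 (17 ε).
min D↑ (23 st, q0=0, F={6}): 0:c→1,7→2,3→3,s→4 1:c→2,7→2,3→1,s→5 2:c→2,7→2,3→6,s→7 3:c→1,7→2,3→8,s→9 4:c→10,7→7,3→9,s→4 5:c→11,7→7,3→5,s→5 6:c→6,7→6,3→6,s→6 7:c→11,7→7,3→6,s→7 8:c→1,7→2,3→8,s→12 9:c→10,7→7,3→13,s→9 10:c→14,7→11,3→10,s→10 11:c→14,7→11,3→6,s→11 12:c→15,7→7,3→12,s→12 13:c→10,7→7,3→13,s→12 14:c→14,7→16,3→6,s→14 15:c→14,7→11,3→17,s→15 16:c→18,7→16,3→6,s→16 17:c→19,7→20,3→17,s→6 18:c→6,7→18,3→6,s→18 19:c→19,7→21,3→6,s→6 20:c→19,7→20,3→6,s→6 21:c→22,7→21,3→6,s→6 22:c→6,7→22,3→6,s→6 [Hopcroft].
'73': |S_i|=[32, 17, 1] end={s43} — reject; 2/2 deletions ∈↓L.
'cc3': run [32, 23, 16, 1] end={s43} rej; 3/3 deletions ∈↓L.
'33sc3s': |S_i|=[32, 30, 27, 20, 14, 9, 1] end={s43} ∉↓L; 6/6 single-dels accept.
'scc7cc': run [32, 23, 15, 10, 8, 5, 1] end={s43} — reject; 6/6 del acc.
4 minimals (antichain).


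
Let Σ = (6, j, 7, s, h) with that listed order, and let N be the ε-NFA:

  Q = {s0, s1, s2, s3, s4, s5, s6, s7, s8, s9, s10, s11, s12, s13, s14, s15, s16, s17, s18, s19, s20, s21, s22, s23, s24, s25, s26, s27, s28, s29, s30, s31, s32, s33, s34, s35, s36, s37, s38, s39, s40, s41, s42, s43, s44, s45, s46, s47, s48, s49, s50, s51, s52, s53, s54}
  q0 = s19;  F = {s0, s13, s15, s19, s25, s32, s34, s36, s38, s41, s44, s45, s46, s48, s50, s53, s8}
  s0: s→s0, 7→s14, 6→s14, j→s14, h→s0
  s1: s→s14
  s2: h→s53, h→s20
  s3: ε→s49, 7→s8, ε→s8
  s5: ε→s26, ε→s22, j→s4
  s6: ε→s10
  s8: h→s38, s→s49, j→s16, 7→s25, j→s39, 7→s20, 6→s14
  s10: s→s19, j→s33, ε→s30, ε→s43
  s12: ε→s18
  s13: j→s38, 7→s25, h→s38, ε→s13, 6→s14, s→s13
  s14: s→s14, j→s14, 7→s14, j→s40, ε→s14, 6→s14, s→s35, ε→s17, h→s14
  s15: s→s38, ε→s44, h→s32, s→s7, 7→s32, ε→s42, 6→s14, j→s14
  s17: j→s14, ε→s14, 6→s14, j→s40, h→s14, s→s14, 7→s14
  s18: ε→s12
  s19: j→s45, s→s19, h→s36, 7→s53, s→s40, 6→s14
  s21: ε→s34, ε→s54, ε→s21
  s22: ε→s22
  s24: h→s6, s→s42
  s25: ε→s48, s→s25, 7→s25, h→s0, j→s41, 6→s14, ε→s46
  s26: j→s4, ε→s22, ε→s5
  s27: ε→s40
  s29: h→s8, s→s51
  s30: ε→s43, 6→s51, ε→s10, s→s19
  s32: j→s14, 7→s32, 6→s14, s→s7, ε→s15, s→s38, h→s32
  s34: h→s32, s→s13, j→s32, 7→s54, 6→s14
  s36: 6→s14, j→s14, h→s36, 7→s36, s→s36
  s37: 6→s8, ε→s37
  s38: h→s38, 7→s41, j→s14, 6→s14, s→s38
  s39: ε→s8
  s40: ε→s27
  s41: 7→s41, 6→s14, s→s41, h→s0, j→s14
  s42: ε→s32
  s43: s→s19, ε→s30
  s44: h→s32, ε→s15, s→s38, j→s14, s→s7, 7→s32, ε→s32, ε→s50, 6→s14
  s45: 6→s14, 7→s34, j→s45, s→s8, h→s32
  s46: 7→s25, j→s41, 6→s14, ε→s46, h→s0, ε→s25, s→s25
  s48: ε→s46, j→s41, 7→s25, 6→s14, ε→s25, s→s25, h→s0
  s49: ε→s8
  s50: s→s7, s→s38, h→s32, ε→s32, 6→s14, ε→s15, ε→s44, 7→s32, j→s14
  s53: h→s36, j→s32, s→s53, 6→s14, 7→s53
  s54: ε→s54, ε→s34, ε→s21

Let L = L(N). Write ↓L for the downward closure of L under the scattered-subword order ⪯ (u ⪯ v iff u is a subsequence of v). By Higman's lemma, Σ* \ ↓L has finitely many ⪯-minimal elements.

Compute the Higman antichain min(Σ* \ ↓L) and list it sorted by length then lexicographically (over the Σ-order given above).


|Q|=55, |F|=17, |δ|=167 (46 ε).
min D↑ (13 st, q0=0, F={1}): 0:6→1,j→2,7→3,s→0,h→4 1:6→1,j→1,7→1,s→1,h→1 2:6→1,j→2,7→5,s→6,h→7 3:6→1,j→7,7→3,s→3,h→4 4:6→1,j→1,7→4,s→4,h→4 5:6→1,j→7,7→5,s→8,h→7 6:6→1,j→6,7→9,s→6,h→10 7:6→1,j→1,7→7,s→10,h→7 8:6→1,j→10,7→9,s→8,h→10 9:6→1,j→11,7→9,s→9,h→12 10:6→1,j→1,7→11,s→10,h→10 11:6→1,j→1,7→11,s→11,h→12 12:6→1,j→1,7→1,s→12,h→12 [Hopcroft].
'6': N↓-sim [30, 5] end={s14,s17,s27,s35,s40} — reject; 1/1 single-dels accept.
'hj': run [30, 15, 5] end={s14,s17,s27,s35,s40} — reject; 2/2 single-dels accept.
'7jj': |S_i|=[30, 24, 14, 5] end={s14,s17,s27,s35,s40} ∉↓L; 3/3 single-dels accept.
'js7h7': run [30, 27, 18, 11, 6, 5] end={s14,s17,s27,s35,s40} — reject; 5/5 deletions ∈↓L.
4 words, ⪯-incomp.

min(Σ*\↓L) = [6, hj, 7jj, js7h7].


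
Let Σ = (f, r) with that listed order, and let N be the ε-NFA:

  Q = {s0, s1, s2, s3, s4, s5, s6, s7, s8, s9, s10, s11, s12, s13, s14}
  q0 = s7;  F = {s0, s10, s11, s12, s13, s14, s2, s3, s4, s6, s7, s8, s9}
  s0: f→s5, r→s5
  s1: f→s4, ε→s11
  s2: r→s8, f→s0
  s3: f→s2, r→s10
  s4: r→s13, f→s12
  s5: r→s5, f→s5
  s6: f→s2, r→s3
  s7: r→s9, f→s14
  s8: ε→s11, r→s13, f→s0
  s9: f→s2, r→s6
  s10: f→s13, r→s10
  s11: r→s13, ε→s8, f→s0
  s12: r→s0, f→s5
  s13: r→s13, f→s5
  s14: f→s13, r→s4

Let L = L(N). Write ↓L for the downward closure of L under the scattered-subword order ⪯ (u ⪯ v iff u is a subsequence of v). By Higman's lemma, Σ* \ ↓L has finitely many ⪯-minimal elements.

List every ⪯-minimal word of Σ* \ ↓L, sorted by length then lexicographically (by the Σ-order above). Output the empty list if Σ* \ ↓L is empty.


min(Σ*\↓L) = [fff, frrf, rffr, frfrr, rrrrff].

|Q|=15, |F|=13, |δ|=32 (3 ε).
min D↑ (13 st, q0=0, F={7}): 0:f→1,r→2 1:f→3,r→4 2:f→5,r→6 3:f→7,r→3 4:f→8,r→3 5:f→9,r→10 6:f→5,r→11 7:f→7,r→7 8:f→7,r→9 9:f→7,r→7 10:f→9,r→3 11:f→5,r→12 12:f→3,r→12.
'fff': |S_i|=[14, 9, 4, 1] end={s5} ∉↓L; 3/3 single-dels accept.
'frrf': N↓-sim [14, 9, 7, 3, 1] end={s5} rej; 4/4 single-dels accept.
'rffr': run [14, 12, 7, 2, 1] end={s5} — reject; 4/4 del acc.
'frfrr': N↓-sim [14, 9, 7, 3, 2, 1] end={s5} — reject; 5/5 del acc.
'rrrrff': N↓-sim [14, 12, 9, 8, 6, 3, 1] end={s5} ∉↓L; 6/6 single-dels accept.
5 obstructions.
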